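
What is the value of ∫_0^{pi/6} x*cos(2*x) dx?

-1/8 + sqrt(3)*pi/24

Integrate by parts once (u = x, dv = cos(2*x) dx).
An antiderivative is F(x) = x*sin(2*x)/2 + cos(2*x)/4.
Then F(pi/6) - F(0) = (1/8 + sqrt(3)*pi/24) - (1/4) = -1/8 + sqrt(3)*pi/24.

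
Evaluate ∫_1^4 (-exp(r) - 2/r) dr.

An antiderivative is F(r) = -exp(r) - 2*log(r).
Then F(4) - F(1) = (-exp(4) - log(16)) - (-exp(1)) = -exp(4) - log(16) + exp(1).

-exp(4) - log(16) + exp(1)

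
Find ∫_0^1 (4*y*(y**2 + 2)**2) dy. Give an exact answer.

38/3

Let u = y**2 + 2, so du = 2*y dy. When y = 0, u = 2; when y = 1, u = 3.
The integral becomes 2·∫ u**2 du from 2 to 3, with antiderivative 2*u**3/3.
Back in y: F(y) = 2*(y**2 + 2)**3/3.
Then F(1) - F(0) = (18) - (16/3) = 38/3.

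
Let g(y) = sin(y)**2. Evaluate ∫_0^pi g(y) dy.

Use the identity sin^2(y) = (1 - cos(2*y))/2.
An antiderivative is F(y) = y/2 - sin(2*y)/4.
Then F(pi) - F(0) = (pi/2) - (0) = pi/2.

pi/2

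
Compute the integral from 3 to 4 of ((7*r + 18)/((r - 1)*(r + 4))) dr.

Factor the denominator: r**2 + 3*r - 4 = (r + 4)(r - 1).
Partial fractions: (7*r + 18)/((r - 1)*(r + 4)) = 2/(r + 4) + 5/(r - 1).
An antiderivative is F(r) = 5*log(r - 1) + 2*log(r + 4).
Then F(4) - F(3) = (6*log(2) + 5*log(3)) - (5*log(2) + 2*log(7)) = -2*log(7) + log(2) + 5*log(3).

-2*log(7) + log(2) + 5*log(3)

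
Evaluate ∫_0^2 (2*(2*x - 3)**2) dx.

Let u = 2*x - 3, so du = 2 dx. When x = 0, u = -3; when x = 2, u = 1.
The integral becomes ∫ u**2 du from -3 to 1, with antiderivative u**3/3.
Back in x: F(x) = (2*x - 3)**3/3.
Then F(2) - F(0) = (1/3) - (-9) = 28/3.

28/3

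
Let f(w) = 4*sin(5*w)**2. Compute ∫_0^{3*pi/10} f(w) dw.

Use the identity sin^2(5*w) = (1 - cos(10*w))/2.
An antiderivative is F(w) = 2*w - sin(10*w)/5.
Then F(3*pi/10) - F(0) = (3*pi/5) - (0) = 3*pi/5.

3*pi/5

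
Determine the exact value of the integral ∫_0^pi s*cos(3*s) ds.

-2/9

Integrate by parts once (u = s, dv = cos(3*s) ds).
An antiderivative is F(s) = s*sin(3*s)/3 + cos(3*s)/9.
Then F(pi) - F(0) = (-1/9) - (1/9) = -2/9.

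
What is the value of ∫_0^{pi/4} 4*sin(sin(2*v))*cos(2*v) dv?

2 - 2*cos(1)

Let u = sin(2*v), so du = 2*cos(2*v) dv. When v = 0, u = 0; when v = pi/4, u = 1.
The integral becomes 2·∫ sin(u) du from 0 to 1, with antiderivative -2*cos(u).
Back in v: F(v) = -2*cos(sin(2*v)).
Then F(pi/4) - F(0) = (-2*cos(1)) - (-2) = 2 - 2*cos(1).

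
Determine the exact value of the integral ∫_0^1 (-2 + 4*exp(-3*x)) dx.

An antiderivative is F(x) = -2*x - 4*exp(-3*x)/3.
Then F(1) - F(0) = (-2 - 4*exp(-3)/3) - (-4/3) = -2/3 - 4*exp(-3)/3.

-2/3 - 4*exp(-3)/3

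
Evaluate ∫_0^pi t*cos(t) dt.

Integrate by parts once (u = t, dv = cos(t) dt).
An antiderivative is F(t) = t*sin(t) + cos(t).
Then F(pi) - F(0) = (-1) - (1) = -2.

-2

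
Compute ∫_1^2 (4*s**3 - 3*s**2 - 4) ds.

4

By the power rule, an antiderivative is F(s) = s**4 - s**3 - 4*s.
Then F(2) - F(1) = (0) - (-4) = 4.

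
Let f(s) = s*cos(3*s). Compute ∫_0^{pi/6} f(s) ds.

-1/9 + pi/18

Integrate by parts once (u = s, dv = cos(3*s) ds).
An antiderivative is F(s) = s*sin(3*s)/3 + cos(3*s)/9.
Then F(pi/6) - F(0) = (pi/18) - (1/9) = -1/9 + pi/18.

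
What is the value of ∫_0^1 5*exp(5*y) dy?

-1 + exp(5)

Let u = 5*y, so du = 5 dy. When y = 0, u = 0; when y = 1, u = 5.
The integral becomes ∫ exp(u) du from 0 to 5, with antiderivative exp(u).
Back in y: F(y) = exp(5*y).
Then F(1) - F(0) = (exp(5)) - (1) = -1 + exp(5).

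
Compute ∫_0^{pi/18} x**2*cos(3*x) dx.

-1/27 + pi**2/1944 + sqrt(3)*pi/162

Integrate by parts twice (u = x^2, dv = cos(3*x) dx).
An antiderivative is F(x) = x**2*sin(3*x)/3 + 2*x*cos(3*x)/9 - 2*sin(3*x)/27.
Then F(pi/18) - F(0) = (-1/27 + pi**2/1944 + sqrt(3)*pi/162) - (0) = -1/27 + pi**2/1944 + sqrt(3)*pi/162.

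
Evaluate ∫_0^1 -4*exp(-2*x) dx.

-2 + 2*exp(-2)

An antiderivative is F(x) = 2*exp(-2*x).
Then F(1) - F(0) = (2*exp(-2)) - (2) = -2 + 2*exp(-2).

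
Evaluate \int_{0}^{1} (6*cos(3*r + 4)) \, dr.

Let u = 3*r + 4, so du = 3 dr. When r = 0, u = 4; when r = 1, u = 7.
The integral becomes 2·∫ cos(u) du from 4 to 7, with antiderivative 2*sin(u).
Back in r: F(r) = 2*sin(3*r + 4).
Then F(1) - F(0) = (2*sin(7)) - (2*sin(4)) = 2*sin(7) - 2*sin(4).

2*sin(7) - 2*sin(4)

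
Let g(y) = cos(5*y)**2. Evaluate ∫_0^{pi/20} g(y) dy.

1/20 + pi/40

Use the identity cos^2(5*y) = (1 + cos(10*y))/2.
An antiderivative is F(y) = y/2 + sin(10*y)/20.
Then F(pi/20) - F(0) = (1/20 + pi/40) - (0) = 1/20 + pi/40.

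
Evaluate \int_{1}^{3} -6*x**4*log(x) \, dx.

Integrate by parts once (u = ln x, dv = -6*x**4 dx).
An antiderivative is F(x) = -6*x**5*(5*log(x) - 1)/25.
Then F(3) - F(1) = (1458/25 - 1458*log(3)/5) - (6/25) = 1452/25 - 1458*log(3)/5.

1452/25 - 1458*log(3)/5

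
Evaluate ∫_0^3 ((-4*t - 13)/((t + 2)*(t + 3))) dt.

Factor the denominator: t**2 + 5*t + 6 = (t + 3)(t + 2).
Partial fractions: (-4*t - 13)/((t + 2)*(t + 3)) = 1/(t + 3) - 5/(t + 2).
An antiderivative is F(t) = -5*log(t + 2) + log(t + 3).
Then F(3) - F(0) = (-5*log(5) + log(2) + log(3)) - (log(3/32)) = -5*log(5) + 6*log(2).

-5*log(5) + 6*log(2)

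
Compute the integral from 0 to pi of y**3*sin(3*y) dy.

pi*(-2 + 3*pi**2)/9

Integrate by parts 3 times (u = y^3, dv = sin(3*y) dy).
An antiderivative is F(y) = -y**3*cos(3*y)/3 + y**2*sin(3*y)/3 + 2*y*cos(3*y)/9 - 2*sin(3*y)/27.
Then F(pi) - F(0) = (pi*(-2 + 3*pi**2)/9) - (0) = pi*(-2 + 3*pi**2)/9.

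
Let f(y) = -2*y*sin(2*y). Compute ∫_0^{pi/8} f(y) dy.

Integrate by parts once (u = y, dv = -2*sin(2*y) dy).
An antiderivative is F(y) = y*cos(2*y) - sin(2*y)/2.
Then F(pi/8) - F(0) = (sqrt(2)*(-4 + pi)/16) - (0) = sqrt(2)*(-4 + pi)/16.

sqrt(2)*(-4 + pi)/16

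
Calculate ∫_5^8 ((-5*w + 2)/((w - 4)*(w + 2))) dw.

-8*log(2) - 2*log(5) + 2*log(7)

Factor the denominator: w**2 - 2*w - 8 = (w + 2)(w - 4).
Partial fractions: (-5*w + 2)/((w - 4)*(w + 2)) = -2/(w + 2) - 3/(w - 4).
An antiderivative is F(w) = -3*log(w - 4) - 2*log(w + 2).
Then F(8) - F(5) = (-8*log(2) - 2*log(5)) - (-log(49)) = -8*log(2) - 2*log(5) + 2*log(7).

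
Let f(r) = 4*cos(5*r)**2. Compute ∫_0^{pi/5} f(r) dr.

2*pi/5

Use the identity cos^2(5*r) = (1 + cos(10*r))/2.
An antiderivative is F(r) = 2*r + sin(10*r)/5.
Then F(pi/5) - F(0) = (2*pi/5) - (0) = 2*pi/5.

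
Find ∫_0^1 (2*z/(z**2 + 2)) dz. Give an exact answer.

Let u = z**2 + 2, so du = 2*z dz. When z = 0, u = 2; when z = 1, u = 3.
The integral becomes ∫ 1/u du from 2 to 3, with antiderivative log(u).
Back in z: F(z) = log(z**2 + 2).
Then F(1) - F(0) = (log(3)) - (log(2)) = log(3/2).

log(3/2)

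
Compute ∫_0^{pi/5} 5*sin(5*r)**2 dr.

pi/2

Use the identity sin^2(5*r) = (1 - cos(10*r))/2.
An antiderivative is F(r) = 5*r/2 - sin(10*r)/4.
Then F(pi/5) - F(0) = (pi/2) - (0) = pi/2.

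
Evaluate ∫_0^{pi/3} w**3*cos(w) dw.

-sqrt(3)*pi + sqrt(3)*pi**3/54 + pi**2/6 + 3

Integrate by parts 3 times (u = w^3, dv = cos(w) dw).
An antiderivative is F(w) = w**3*sin(w) + 3*w**2*cos(w) - 6*w*sin(w) - 6*cos(w).
Then F(pi/3) - F(0) = (-sqrt(3)*pi - 3 + sqrt(3)*pi**3/54 + pi**2/6) - (-6) = -sqrt(3)*pi + sqrt(3)*pi**3/54 + pi**2/6 + 3.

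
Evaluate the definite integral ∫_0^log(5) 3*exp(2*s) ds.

36

An antiderivative is F(s) = 3*exp(2*s)/2.
Then F(log(5)) - F(0) = (75/2) - (3/2) = 36.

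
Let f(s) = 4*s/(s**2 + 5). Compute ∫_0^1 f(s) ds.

Let u = s**2 + 5, so du = 2*s ds. When s = 0, u = 5; when s = 1, u = 6.
The integral becomes 2·∫ 1/u du from 5 to 6, with antiderivative 2*log(u).
Back in s: F(s) = 2*log(s**2 + 5).
Then F(1) - F(0) = (log(36)) - (log(25)) = log(36/25).

log(36/25)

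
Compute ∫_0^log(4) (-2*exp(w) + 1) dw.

An antiderivative is F(w) = w - 2*exp(w).
Then F(log(4)) - F(0) = (-8 + log(4)) - (-2) = -6 + log(4).

-6 + log(4)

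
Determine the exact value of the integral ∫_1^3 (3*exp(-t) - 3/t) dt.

An antiderivative is F(t) = -3*log(t) - 3*exp(-t).
Then F(3) - F(1) = (-3*log(3) - 3*exp(-3)) - (-3*exp(-1)) = -3*log(3) - 3*exp(-3) + 3*exp(-1).

-3*log(3) - 3*exp(-3) + 3*exp(-1)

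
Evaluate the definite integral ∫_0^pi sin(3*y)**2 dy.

pi/2

Use the identity sin^2(3*y) = (1 - cos(6*y))/2.
An antiderivative is F(y) = y/2 - sin(6*y)/12.
Then F(pi) - F(0) = (pi/2) - (0) = pi/2.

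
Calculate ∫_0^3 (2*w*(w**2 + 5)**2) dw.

Let u = w**2 + 5, so du = 2*w dw. When w = 0, u = 5; when w = 3, u = 14.
The integral becomes ∫ u**2 du from 5 to 14, with antiderivative u**3/3.
Back in w: F(w) = (w**2 + 5)**3/3.
Then F(3) - F(0) = (2744/3) - (125/3) = 873.

873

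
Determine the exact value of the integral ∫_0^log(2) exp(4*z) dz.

Let u = exp(z), so du = exp(z) dz. When z = 0, u = 1; when z = log(2), u = 2.
The integral becomes ∫ u**3 du from 1 to 2, with antiderivative u**4/4.
Back in z: F(z) = exp(4*z)/4.
Then F(log(2)) - F(0) = (4) - (1/4) = 15/4.

15/4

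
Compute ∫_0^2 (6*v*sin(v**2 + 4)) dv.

3*cos(4) - 3*cos(8)

Let u = v**2 + 4, so du = 2*v dv. When v = 0, u = 4; when v = 2, u = 8.
The integral becomes 3·∫ sin(u) du from 4 to 8, with antiderivative -3*cos(u).
Back in v: F(v) = -3*cos(v**2 + 4).
Then F(2) - F(0) = (-3*cos(8)) - (-3*cos(4)) = 3*cos(4) - 3*cos(8).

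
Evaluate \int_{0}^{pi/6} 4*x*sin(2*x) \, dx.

Integrate by parts once (u = x, dv = 4*sin(2*x) dx).
An antiderivative is F(x) = -2*x*cos(2*x) + sin(2*x).
Then F(pi/6) - F(0) = (-pi/6 + sqrt(3)/2) - (0) = -pi/6 + sqrt(3)/2.

-pi/6 + sqrt(3)/2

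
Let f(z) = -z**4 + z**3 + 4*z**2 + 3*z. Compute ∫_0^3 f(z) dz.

By the power rule, an antiderivative is F(z) = -z**5/5 + z**4/4 + 4*z**3/3 + 3*z**2/2.
Then F(3) - F(0) = (423/20) - (0) = 423/20.

423/20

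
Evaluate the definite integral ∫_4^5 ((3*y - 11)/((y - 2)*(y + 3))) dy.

Factor the denominator: y**2 + y - 6 = (y + 3)(y - 2).
Partial fractions: (3*y - 11)/((y - 2)*(y + 3)) = 4/(y + 3) - 1/(y - 2).
An antiderivative is F(y) = -log(y - 2) + 4*log(y + 3).
Then F(5) - F(4) = (-log(3) + 12*log(2)) - (-log(2) + 4*log(7)) = -4*log(7) - log(3) + 13*log(2).

-4*log(7) - log(3) + 13*log(2)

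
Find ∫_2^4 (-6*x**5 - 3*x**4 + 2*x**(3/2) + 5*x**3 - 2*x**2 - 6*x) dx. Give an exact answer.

By the power rule, an antiderivative is F(x) = -x**6 + 4*x**(5/2)/5 - 3*x**5/5 + 5*x**4/4 - 2*x**3/3 - 3*x**2.
Then F(4) - F(2) = (-66832/15) - (-1208/15 + 16*sqrt(2)/5) = -65624/15 - 16*sqrt(2)/5.

-65624/15 - 16*sqrt(2)/5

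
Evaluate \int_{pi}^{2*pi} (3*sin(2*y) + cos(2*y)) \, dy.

0

An antiderivative is F(y) = sin(2*y)/2 - 3*cos(2*y)/2.
Then F(2*pi) - F(pi) = (-3/2) - (-3/2) = 0.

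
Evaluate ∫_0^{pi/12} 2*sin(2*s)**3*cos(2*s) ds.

Let u = sin(2*s), so du = 2*cos(2*s) ds. When s = 0, u = 0; when s = pi/12, u = 1/2.
The integral becomes ∫ u**3 du from 0 to 1/2, with antiderivative u**4/4.
Back in s: F(s) = sin(2*s)**4/4.
Then F(pi/12) - F(0) = (1/64) - (0) = 1/64.

1/64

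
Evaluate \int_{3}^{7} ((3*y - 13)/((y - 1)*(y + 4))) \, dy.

-5*log(7) - 2*log(3) + 5*log(11)

Factor the denominator: y**2 + 3*y - 4 = (y + 4)(y - 1).
Partial fractions: (3*y - 13)/((y - 1)*(y + 4)) = 5/(y + 4) - 2/(y - 1).
An antiderivative is F(y) = -2*log(y - 1) + 5*log(y + 4).
Then F(7) - F(3) = (-2*log(3) - 2*log(2) + 5*log(11)) - (-2*log(2) + 5*log(7)) = -5*log(7) - 2*log(3) + 5*log(11).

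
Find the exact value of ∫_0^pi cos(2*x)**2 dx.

pi/2

Use the identity cos^2(2*x) = (1 + cos(4*x))/2.
An antiderivative is F(x) = x/2 + sin(4*x)/8.
Then F(pi) - F(0) = (pi/2) - (0) = pi/2.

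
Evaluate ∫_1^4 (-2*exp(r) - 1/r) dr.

-2*exp(4) - 2*log(2) + 2*exp(1)

An antiderivative is F(r) = -2*exp(r) - log(r).
Then F(4) - F(1) = (-2*exp(4) - log(4)) - (-2*exp(1)) = -2*exp(4) - 2*log(2) + 2*exp(1).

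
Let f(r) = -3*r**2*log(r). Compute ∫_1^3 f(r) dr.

26/3 - 27*log(3)

Integrate by parts once (u = ln r, dv = -3*r**2 dr).
An antiderivative is F(r) = -r**3*(3*log(r) - 1)/3.
Then F(3) - F(1) = (9 - 27*log(3)) - (1/3) = 26/3 - 27*log(3).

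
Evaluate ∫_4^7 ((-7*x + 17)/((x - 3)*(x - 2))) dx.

-3*log(5) - 5*log(2)

Factor the denominator: x**2 - 5*x + 6 = (x - 2)(x - 3).
Partial fractions: (-7*x + 17)/((x - 3)*(x - 2)) = -3/(x - 2) - 4/(x - 3).
An antiderivative is F(x) = -4*log(x - 3) - 3*log(x - 2).
Then F(7) - F(4) = (-8*log(2) - 3*log(5)) - (-log(8)) = -3*log(5) - 5*log(2).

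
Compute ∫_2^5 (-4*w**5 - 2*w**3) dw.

By the power rule, an antiderivative is F(w) = -2*w**6/3 - w**4/2.
Then F(5) - F(2) = (-64375/6) - (-152/3) = -21357/2.

-21357/2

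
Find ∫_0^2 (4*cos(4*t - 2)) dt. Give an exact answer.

sin(6) + sin(2)

Let u = 4*t - 2, so du = 4 dt. When t = 0, u = -2; when t = 2, u = 6.
The integral becomes ∫ cos(u) du from -2 to 6, with antiderivative sin(u).
Back in t: F(t) = sin(4*t - 2).
Then F(2) - F(0) = (sin(6)) - (-sin(2)) = sin(6) + sin(2).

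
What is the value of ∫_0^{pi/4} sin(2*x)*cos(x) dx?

2/3 - sqrt(2)/6

Use the identity sin(2*x)cos(x) = [sin(3*x) + sin(x)]/2.
An antiderivative is F(x) = -cos(x)/2 - cos(3*x)/6.
Then F(pi/4) - F(0) = (-sqrt(2)/6) - (-2/3) = 2/3 - sqrt(2)/6.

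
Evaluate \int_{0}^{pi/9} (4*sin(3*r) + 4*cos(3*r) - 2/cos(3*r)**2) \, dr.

An antiderivative is F(r) = 4*sin(3*r)/3 - 4*cos(3*r)/3 - 2*tan(3*r)/3.
Then F(pi/9) - F(0) = (-2/3) - (-4/3) = 2/3.

2/3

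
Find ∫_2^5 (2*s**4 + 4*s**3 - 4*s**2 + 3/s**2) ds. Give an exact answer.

By the power rule, an antiderivative is F(s) = 2*s**5/5 + s**4 - 4*s**3/3 - 3/s.
Then F(5) - F(2) = (25616/15) - (499/30) = 16911/10.

16911/10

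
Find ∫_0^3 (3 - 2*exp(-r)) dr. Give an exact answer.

An antiderivative is F(r) = 3*r + 2*exp(-r).
Then F(3) - F(0) = (2*exp(-3) + 9) - (2) = 2*exp(-3) + 7.

2*exp(-3) + 7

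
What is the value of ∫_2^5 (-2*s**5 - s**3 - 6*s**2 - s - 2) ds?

-22359/4

By the power rule, an antiderivative is F(s) = -s**6/3 - s**4/4 - 2*s**3 - s**2/2 - 2*s.
Then F(5) - F(2) = (-67645/12) - (-142/3) = -22359/4.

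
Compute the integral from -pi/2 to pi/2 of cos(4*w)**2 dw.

Use the identity cos^2(4*w) = (1 + cos(8*w))/2.
An antiderivative is F(w) = w/2 + sin(8*w)/16.
Then F(pi/2) - F(-pi/2) = (pi/4) - (-pi/4) = pi/2.

pi/2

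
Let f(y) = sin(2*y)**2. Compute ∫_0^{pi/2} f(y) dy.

Use the identity sin^2(2*y) = (1 - cos(4*y))/2.
An antiderivative is F(y) = y/2 - sin(4*y)/8.
Then F(pi/2) - F(0) = (pi/4) - (0) = pi/4.

pi/4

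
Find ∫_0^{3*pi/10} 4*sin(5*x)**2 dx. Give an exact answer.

3*pi/5

Use the identity sin^2(5*x) = (1 - cos(10*x))/2.
An antiderivative is F(x) = 2*x - sin(10*x)/5.
Then F(3*pi/10) - F(0) = (3*pi/5) - (0) = 3*pi/5.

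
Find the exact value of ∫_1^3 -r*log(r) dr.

2 - 9*log(3)/2

Integrate by parts once (u = ln r, dv = -r dr).
An antiderivative is F(r) = -r**2*(2*log(r) - 1)/4.
Then F(3) - F(1) = (9/4 - 9*log(3)/2) - (1/4) = 2 - 9*log(3)/2.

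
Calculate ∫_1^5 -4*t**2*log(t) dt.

Integrate by parts once (u = ln t, dv = -4*t**2 dt).
An antiderivative is F(t) = -4*t**3*(3*log(t) - 1)/9.
Then F(5) - F(1) = (500/9 - 500*log(5)/3) - (4/9) = 496/9 - 500*log(5)/3.

496/9 - 500*log(5)/3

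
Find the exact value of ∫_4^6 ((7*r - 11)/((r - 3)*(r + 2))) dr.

Factor the denominator: r**2 - r - 6 = (r + 2)(r - 3).
Partial fractions: (7*r - 11)/((r - 3)*(r + 2)) = 5/(r + 2) + 2/(r - 3).
An antiderivative is F(r) = 2*log(r - 3) + 5*log(r + 2).
Then F(6) - F(4) = (2*log(3) + 15*log(2)) - (5*log(2) + 5*log(3)) = -3*log(3) + 10*log(2).

-3*log(3) + 10*log(2)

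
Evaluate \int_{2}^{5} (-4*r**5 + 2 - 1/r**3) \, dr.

-2073621/200

By the power rule, an antiderivative is F(r) = -2*r**6/3 + 2*r + 1/(2*r**2).
Then F(5) - F(2) = (-1560997/150) - (-925/24) = -2073621/200.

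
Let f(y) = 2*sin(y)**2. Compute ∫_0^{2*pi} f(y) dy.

2*pi

Use the identity sin^2(y) = (1 - cos(2*y))/2.
An antiderivative is F(y) = y - sin(2*y)/2.
Then F(2*pi) - F(0) = (2*pi) - (0) = 2*pi.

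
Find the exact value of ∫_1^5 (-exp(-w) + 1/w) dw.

-exp(-1) + exp(-5) + log(5)

An antiderivative is F(w) = log(w) + exp(-w).
Then F(5) - F(1) = (exp(-5) + log(5)) - (exp(-1)) = -exp(-1) + exp(-5) + log(5).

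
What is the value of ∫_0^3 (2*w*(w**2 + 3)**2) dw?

Let u = w**2 + 3, so du = 2*w dw. When w = 0, u = 3; when w = 3, u = 12.
The integral becomes ∫ u**2 du from 3 to 12, with antiderivative u**3/3.
Back in w: F(w) = (w**2 + 3)**3/3.
Then F(3) - F(0) = (576) - (9) = 567.

567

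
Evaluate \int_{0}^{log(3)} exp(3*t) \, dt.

Let u = exp(t), so du = exp(t) dt. When t = 0, u = 1; when t = log(3), u = 3.
The integral becomes ∫ u**2 du from 1 to 3, with antiderivative u**3/3.
Back in t: F(t) = exp(3*t)/3.
Then F(log(3)) - F(0) = (9) - (1/3) = 26/3.

26/3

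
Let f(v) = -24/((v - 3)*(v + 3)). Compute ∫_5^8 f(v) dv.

Factor the denominator: v**2 - 9 = (v + 3)(v - 3).
Partial fractions: -24/((v - 3)*(v + 3)) = 4/(v + 3) - 4/(v - 3).
An antiderivative is F(v) = -4*log(v - 3) + 4*log(v + 3).
Then F(8) - F(5) = (-4*log(5) + 4*log(11)) - (8*log(2)) = -4*log(5) - 8*log(2) + 4*log(11).

-4*log(5) - 8*log(2) + 4*log(11)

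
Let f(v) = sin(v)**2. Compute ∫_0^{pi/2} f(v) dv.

Use the identity sin^2(v) = (1 - cos(2*v))/2.
An antiderivative is F(v) = v/2 - sin(2*v)/4.
Then F(pi/2) - F(0) = (pi/4) - (0) = pi/4.

pi/4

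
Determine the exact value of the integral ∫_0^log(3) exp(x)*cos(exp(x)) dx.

-sin(1) + sin(3)

Let u = exp(x), so du = exp(x) dx. When x = 0, u = 1; when x = log(3), u = 3.
The integral becomes ∫ cos(u) du from 1 to 3, with antiderivative sin(u).
Back in x: F(x) = sin(exp(x)).
Then F(log(3)) - F(0) = (sin(3)) - (sin(1)) = -sin(1) + sin(3).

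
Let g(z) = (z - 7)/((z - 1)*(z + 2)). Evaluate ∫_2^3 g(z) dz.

-8*log(2) + 3*log(5)

Factor the denominator: z**2 + z - 2 = (z + 2)(z - 1).
Partial fractions: (z - 7)/((z - 1)*(z + 2)) = 3/(z + 2) - 2/(z - 1).
An antiderivative is F(z) = -2*log(z - 1) + 3*log(z + 2).
Then F(3) - F(2) = (-2*log(2) + 3*log(5)) - (log(64)) = -8*log(2) + 3*log(5).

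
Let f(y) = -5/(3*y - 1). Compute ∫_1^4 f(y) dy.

An antiderivative is F(y) = -5*log(3*y - 1)/3.
Then F(4) - F(1) = (-5*log(11)/3) - (-5*log(2)/3) = -5*log(11)/3 + 5*log(2)/3.

-5*log(11)/3 + 5*log(2)/3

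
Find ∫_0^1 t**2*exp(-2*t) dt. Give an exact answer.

Integrate by parts twice (u = t^2, dv = exp(-2*t) dt).
An antiderivative is F(t) = (-2*t**2 - 2*t - 1)*exp(-2*t)/4.
Then F(1) - F(0) = (-5*exp(-2)/4) - (-1/4) = (-5 + exp(2))*exp(-2)/4.

(-5 + exp(2))*exp(-2)/4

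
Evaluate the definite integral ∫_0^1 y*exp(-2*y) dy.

(-3 + exp(2))*exp(-2)/4

Integrate by parts once (u = y, dv = exp(-2*y) dy).
An antiderivative is F(y) = (-2*y - 1)*exp(-2*y)/4.
Then F(1) - F(0) = (-3*exp(-2)/4) - (-1/4) = (-3 + exp(2))*exp(-2)/4.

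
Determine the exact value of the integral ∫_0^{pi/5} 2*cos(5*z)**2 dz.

pi/5

Use the identity cos^2(5*z) = (1 + cos(10*z))/2.
An antiderivative is F(z) = z + sin(10*z)/10.
Then F(pi/5) - F(0) = (pi/5) - (0) = pi/5.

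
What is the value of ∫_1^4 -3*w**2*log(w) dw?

21 - 128*log(2)

Integrate by parts once (u = ln w, dv = -3*w**2 dw).
An antiderivative is F(w) = -w**3*(3*log(w) - 1)/3.
Then F(4) - F(1) = (64/3 - 128*log(2)) - (1/3) = 21 - 128*log(2).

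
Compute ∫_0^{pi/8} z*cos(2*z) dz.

-1/4 + sqrt(2)*pi/32 + sqrt(2)/8

Integrate by parts once (u = z, dv = cos(2*z) dz).
An antiderivative is F(z) = z*sin(2*z)/2 + cos(2*z)/4.
Then F(pi/8) - F(0) = (sqrt(2)*(pi + 4)/32) - (1/4) = -1/4 + sqrt(2)*pi/32 + sqrt(2)/8.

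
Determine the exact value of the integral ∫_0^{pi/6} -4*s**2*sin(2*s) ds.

-sqrt(3)*pi/6 + pi**2/36 + 1/2

Integrate by parts twice (u = s^2, dv = -4*sin(2*s) ds).
An antiderivative is F(s) = 2*s**2*cos(2*s) - 2*s*sin(2*s) - cos(2*s).
Then F(pi/6) - F(0) = (-sqrt(3)*pi/6 - 1/2 + pi**2/36) - (-1) = -sqrt(3)*pi/6 + pi**2/36 + 1/2.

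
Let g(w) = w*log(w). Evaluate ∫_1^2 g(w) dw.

Integrate by parts once (u = ln w, dv = w dw).
An antiderivative is F(w) = w**2*(2*log(w) - 1)/4.
Then F(2) - F(1) = (-1 + log(4)) - (-1/4) = -3/4 + log(4).

-3/4 + log(4)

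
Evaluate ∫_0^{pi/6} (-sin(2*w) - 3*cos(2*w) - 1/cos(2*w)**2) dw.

An antiderivative is F(w) = -3*sin(2*w)/2 + cos(2*w)/2 - tan(2*w)/2.
Then F(pi/6) - F(0) = (1/4 - 5*sqrt(3)/4) - (1/2) = -5*sqrt(3)/4 - 1/4.

-5*sqrt(3)/4 - 1/4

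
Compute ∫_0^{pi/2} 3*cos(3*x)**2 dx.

3*pi/4

Use the identity cos^2(3*x) = (1 + cos(6*x))/2.
An antiderivative is F(x) = 3*x/2 + sin(6*x)/4.
Then F(pi/2) - F(0) = (3*pi/4) - (0) = 3*pi/4.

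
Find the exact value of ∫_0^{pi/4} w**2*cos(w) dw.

sqrt(2)*(-32 + pi**2 + 8*pi)/32

Integrate by parts twice (u = w^2, dv = cos(w) dw).
An antiderivative is F(w) = w**2*sin(w) + 2*w*cos(w) - 2*sin(w).
Then F(pi/4) - F(0) = (sqrt(2)*(-32 + pi**2 + 8*pi)/32) - (0) = sqrt(2)*(-32 + pi**2 + 8*pi)/32.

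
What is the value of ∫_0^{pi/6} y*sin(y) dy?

Integrate by parts once (u = y, dv = sin(y) dy).
An antiderivative is F(y) = -y*cos(y) + sin(y).
Then F(pi/6) - F(0) = (-sqrt(3)*pi/12 + 1/2) - (0) = -sqrt(3)*pi/12 + 1/2.

-sqrt(3)*pi/12 + 1/2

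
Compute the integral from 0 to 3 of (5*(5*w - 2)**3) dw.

28545/4

Let u = 5*w - 2, so du = 5 dw. When w = 0, u = -2; when w = 3, u = 13.
The integral becomes ∫ u**3 du from -2 to 13, with antiderivative u**4/4.
Back in w: F(w) = (5*w - 2)**4/4.
Then F(3) - F(0) = (28561/4) - (4) = 28545/4.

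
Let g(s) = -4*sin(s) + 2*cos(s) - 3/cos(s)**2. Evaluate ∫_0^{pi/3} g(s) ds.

-2*sqrt(3) - 2

An antiderivative is F(s) = 2*sin(s) + 4*cos(s) - 3*tan(s).
Then F(pi/3) - F(0) = (2 - 2*sqrt(3)) - (4) = -2*sqrt(3) - 2.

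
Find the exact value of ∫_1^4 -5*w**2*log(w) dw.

Integrate by parts once (u = ln w, dv = -5*w**2 dw).
An antiderivative is F(w) = -5*w**3*(3*log(w) - 1)/9.
Then F(4) - F(1) = (320/9 - 640*log(2)/3) - (5/9) = 35 - 640*log(2)/3.

35 - 640*log(2)/3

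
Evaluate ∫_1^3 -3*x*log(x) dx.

Integrate by parts once (u = ln x, dv = -3*x dx).
An antiderivative is F(x) = -3*x**2*(2*log(x) - 1)/4.
Then F(3) - F(1) = (27/4 - 27*log(3)/2) - (3/4) = 6 - 27*log(3)/2.

6 - 27*log(3)/2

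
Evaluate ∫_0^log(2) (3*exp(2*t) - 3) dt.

9/2 - log(8)

An antiderivative is F(t) = 3*exp(2*t)/2 - 3*t.
Then F(log(2)) - F(0) = (6 - 3*log(2)) - (3/2) = 9/2 - log(8).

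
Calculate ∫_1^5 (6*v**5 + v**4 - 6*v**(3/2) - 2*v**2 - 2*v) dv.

242168/15 - 60*sqrt(5)

By the power rule, an antiderivative is F(v) = v**6 - 12*v**(5/2)/5 + v**5/5 - 2*v**3/3 - v**2.
Then F(5) - F(1) = (48425/3 - 60*sqrt(5)) - (-43/15) = 242168/15 - 60*sqrt(5).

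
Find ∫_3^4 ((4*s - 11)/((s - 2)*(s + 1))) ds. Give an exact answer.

-11*log(2) + 5*log(5)

Factor the denominator: s**2 - s - 2 = (s + 1)(s - 2).
Partial fractions: (4*s - 11)/((s - 2)*(s + 1)) = 5/(s + 1) - 1/(s - 2).
An antiderivative is F(s) = -log(s - 2) + 5*log(s + 1).
Then F(4) - F(3) = (-log(2) + 5*log(5)) - (10*log(2)) = -11*log(2) + 5*log(5).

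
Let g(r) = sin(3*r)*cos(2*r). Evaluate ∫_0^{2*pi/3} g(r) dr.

Use the identity sin(3*r)cos(2*r) = [sin(5*r) + sin(r)]/2.
An antiderivative is F(r) = -cos(r)/2 - cos(5*r)/10.
Then F(2*pi/3) - F(0) = (3/10) - (-3/5) = 9/10.

9/10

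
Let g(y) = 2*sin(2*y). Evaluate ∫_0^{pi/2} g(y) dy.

2

An antiderivative is F(y) = -cos(2*y).
Then F(pi/2) - F(0) = (1) - (-1) = 2.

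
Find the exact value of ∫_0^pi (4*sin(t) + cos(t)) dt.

8

An antiderivative is F(t) = sin(t) - 4*cos(t).
Then F(pi) - F(0) = (4) - (-4) = 8.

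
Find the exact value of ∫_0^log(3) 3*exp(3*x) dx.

26

Let u = exp(x), so du = exp(x) dx. When x = 0, u = 1; when x = log(3), u = 3.
The integral becomes 3·∫ u**2 du from 1 to 3, with antiderivative u**3.
Back in x: F(x) = exp(3*x).
Then F(log(3)) - F(0) = (27) - (1) = 26.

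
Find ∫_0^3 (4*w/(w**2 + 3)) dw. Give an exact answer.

log(16)

Let u = w**2 + 3, so du = 2*w dw. When w = 0, u = 3; when w = 3, u = 12.
The integral becomes 2·∫ 1/u du from 3 to 12, with antiderivative 2*log(u).
Back in w: F(w) = 2*log(w**2 + 3).
Then F(3) - F(0) = (2*log(3) + 4*log(2)) - (log(9)) = log(16).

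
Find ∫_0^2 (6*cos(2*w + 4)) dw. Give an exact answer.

-3*sin(4) + 3*sin(8)

Let u = 2*w + 4, so du = 2 dw. When w = 0, u = 4; when w = 2, u = 8.
The integral becomes 3·∫ cos(u) du from 4 to 8, with antiderivative 3*sin(u).
Back in w: F(w) = 3*sin(2*w + 4).
Then F(2) - F(0) = (3*sin(8)) - (3*sin(4)) = -3*sin(4) + 3*sin(8).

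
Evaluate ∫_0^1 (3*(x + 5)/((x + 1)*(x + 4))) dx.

Factor the denominator: x**2 + 5*x + 4 = (x + 4)(x + 1).
Partial fractions: 3*(x + 5)/((x + 1)*(x + 4)) = -1/(x + 4) + 4/(x + 1).
An antiderivative is F(x) = 4*log(x + 1) - log(x + 4).
Then F(1) - F(0) = (log(16/5)) - (-log(4)) = log(64/5).

log(64/5)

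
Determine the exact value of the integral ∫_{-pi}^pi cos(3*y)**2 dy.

pi

Use the identity cos^2(3*y) = (1 + cos(6*y))/2.
An antiderivative is F(y) = y/2 + sin(6*y)/12.
Then F(pi) - F(-pi) = (pi/2) - (-pi/2) = pi.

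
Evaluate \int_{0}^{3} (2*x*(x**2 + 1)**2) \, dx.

Let u = x**2 + 1, so du = 2*x dx. When x = 0, u = 1; when x = 3, u = 10.
The integral becomes ∫ u**2 du from 1 to 10, with antiderivative u**3/3.
Back in x: F(x) = (x**2 + 1)**3/3.
Then F(3) - F(0) = (1000/3) - (1/3) = 333.

333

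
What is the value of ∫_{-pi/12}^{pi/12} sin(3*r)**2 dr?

-1/6 + pi/12

Use the identity sin^2(3*r) = (1 - cos(6*r))/2.
An antiderivative is F(r) = r/2 - sin(6*r)/12.
Then F(pi/12) - F(-pi/12) = (-1/12 + pi/24) - (1/12 - pi/24) = -1/6 + pi/12.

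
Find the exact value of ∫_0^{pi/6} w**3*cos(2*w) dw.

-sqrt(3)*pi/16 + sqrt(3)*pi**3/864 + pi**2/96 + 3/16

Integrate by parts 3 times (u = w^3, dv = cos(2*w) dw).
An antiderivative is F(w) = w**3*sin(2*w)/2 + 3*w**2*cos(2*w)/4 - 3*w*sin(2*w)/4 - 3*cos(2*w)/8.
Then F(pi/6) - F(0) = (-sqrt(3)*pi/16 - 3/16 + sqrt(3)*pi**3/864 + pi**2/96) - (-3/8) = -sqrt(3)*pi/16 + sqrt(3)*pi**3/864 + pi**2/96 + 3/16.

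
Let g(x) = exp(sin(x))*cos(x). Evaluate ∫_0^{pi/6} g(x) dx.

Let u = sin(x), so du = cos(x) dx. When x = 0, u = 0; when x = pi/6, u = 1/2.
The integral becomes ∫ exp(u) du from 0 to 1/2, with antiderivative exp(u).
Back in x: F(x) = exp(sin(x)).
Then F(pi/6) - F(0) = (exp(1/2)) - (1) = -1 + exp(1/2).

-1 + exp(1/2)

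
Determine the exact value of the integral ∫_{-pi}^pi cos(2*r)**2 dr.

Use the identity cos^2(2*r) = (1 + cos(4*r))/2.
An antiderivative is F(r) = r/2 + sin(4*r)/8.
Then F(pi) - F(-pi) = (pi/2) - (-pi/2) = pi.

pi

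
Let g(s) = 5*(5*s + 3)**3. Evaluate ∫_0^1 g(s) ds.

4015/4

Let u = 5*s + 3, so du = 5 ds. When s = 0, u = 3; when s = 1, u = 8.
The integral becomes ∫ u**3 du from 3 to 8, with antiderivative u**4/4.
Back in s: F(s) = (5*s + 3)**4/4.
Then F(1) - F(0) = (1024) - (81/4) = 4015/4.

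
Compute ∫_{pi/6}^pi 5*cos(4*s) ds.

An antiderivative is F(s) = 5*sin(4*s)/4.
Then F(pi) - F(pi/6) = (0) - (5*sqrt(3)/8) = -5*sqrt(3)/8.

-5*sqrt(3)/8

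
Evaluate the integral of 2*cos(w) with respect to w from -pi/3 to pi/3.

2*sqrt(3)

An antiderivative is F(w) = 2*sin(w).
Then F(pi/3) - F(-pi/3) = (sqrt(3)) - (-sqrt(3)) = 2*sqrt(3).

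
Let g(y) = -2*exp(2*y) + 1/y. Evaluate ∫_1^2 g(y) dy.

An antiderivative is F(y) = -exp(2*y) + log(y).
Then F(2) - F(1) = (-exp(4) + log(2)) - (-exp(2)) = -exp(4) + log(2) + exp(2).

-exp(4) + log(2) + exp(2)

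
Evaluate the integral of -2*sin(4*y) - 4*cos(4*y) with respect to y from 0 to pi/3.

-3/4 + sqrt(3)/2

An antiderivative is F(y) = -sin(4*y) + cos(4*y)/2.
Then F(pi/3) - F(0) = (-1/4 + sqrt(3)/2) - (1/2) = -3/4 + sqrt(3)/2.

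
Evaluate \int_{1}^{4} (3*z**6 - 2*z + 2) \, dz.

49086/7

By the power rule, an antiderivative is F(z) = 3*z**7/7 - z**2 + 2*z.
Then F(4) - F(1) = (49096/7) - (10/7) = 49086/7.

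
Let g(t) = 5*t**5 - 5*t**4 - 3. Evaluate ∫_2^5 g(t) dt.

By the power rule, an antiderivative is F(t) = 5*t**6/6 - t**5 - 3*t.
Then F(5) - F(2) = (59285/6) - (46/3) = 19731/2.

19731/2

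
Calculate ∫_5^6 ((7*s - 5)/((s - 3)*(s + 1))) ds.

Factor the denominator: s**2 - 2*s - 3 = (s + 1)(s - 3).
Partial fractions: (7*s - 5)/((s - 3)*(s + 1)) = 3/(s + 1) + 4/(s - 3).
An antiderivative is F(s) = 4*log(s - 3) + 3*log(s + 1).
Then F(6) - F(5) = (4*log(3) + 3*log(7)) - (3*log(3) + 7*log(2)) = -7*log(2) + log(3) + 3*log(7).

-7*log(2) + log(3) + 3*log(7)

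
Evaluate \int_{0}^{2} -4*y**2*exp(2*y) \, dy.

Integrate by parts twice (u = y^2, dv = -4*exp(2*y) dy).
An antiderivative is F(y) = (-2*y**2 + 2*y - 1)*exp(2*y).
Then F(2) - F(0) = (-5*exp(4)) - (-1) = 1 - 5*exp(4).

1 - 5*exp(4)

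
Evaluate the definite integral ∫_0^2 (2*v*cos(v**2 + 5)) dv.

sin(9) - sin(5)

Let u = v**2 + 5, so du = 2*v dv. When v = 0, u = 5; when v = 2, u = 9.
The integral becomes ∫ cos(u) du from 5 to 9, with antiderivative sin(u).
Back in v: F(v) = sin(v**2 + 5).
Then F(2) - F(0) = (sin(9)) - (sin(5)) = sin(9) - sin(5).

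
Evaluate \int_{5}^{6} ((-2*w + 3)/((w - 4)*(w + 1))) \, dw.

Factor the denominator: w**2 - 3*w - 4 = (w + 1)(w - 4).
Partial fractions: (-2*w + 3)/((w - 4)*(w + 1)) = -1/(w + 1) - 1/(w - 4).
An antiderivative is F(w) = -log(w - 4) - log(w + 1).
Then F(6) - F(5) = (-log(14)) - (-log(6)) = log(3/7).

log(3/7)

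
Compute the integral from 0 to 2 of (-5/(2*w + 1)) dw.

-5*log(5)/2

An antiderivative is F(w) = -5*log(2*w + 1)/2.
Then F(2) - F(0) = (-5*log(5)/2) - (0) = -5*log(5)/2.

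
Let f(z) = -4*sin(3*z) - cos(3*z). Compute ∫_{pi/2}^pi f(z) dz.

-5/3

An antiderivative is F(z) = -sin(3*z)/3 + 4*cos(3*z)/3.
Then F(pi) - F(pi/2) = (-4/3) - (1/3) = -5/3.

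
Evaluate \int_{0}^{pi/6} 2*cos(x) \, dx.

An antiderivative is F(x) = 2*sin(x).
Then F(pi/6) - F(0) = (1) - (0) = 1.

1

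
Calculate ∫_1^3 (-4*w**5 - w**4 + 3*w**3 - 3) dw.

By the power rule, an antiderivative is F(w) = -2*w**6/3 - w**5/5 + 3*w**4/4 - 3*w.
Then F(3) - F(1) = (-9657/20) - (-187/60) = -7196/15.

-7196/15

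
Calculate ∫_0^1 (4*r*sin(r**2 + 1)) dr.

Let u = r**2 + 1, so du = 2*r dr. When r = 0, u = 1; when r = 1, u = 2.
The integral becomes 2·∫ sin(u) du from 1 to 2, with antiderivative -2*cos(u).
Back in r: F(r) = -2*cos(r**2 + 1).
Then F(1) - F(0) = (-2*cos(2)) - (-2*cos(1)) = -2*cos(2) + 2*cos(1).

-2*cos(2) + 2*cos(1)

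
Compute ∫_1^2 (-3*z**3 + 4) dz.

By the power rule, an antiderivative is F(z) = -3*z**4/4 + 4*z.
Then F(2) - F(1) = (-4) - (13/4) = -29/4.

-29/4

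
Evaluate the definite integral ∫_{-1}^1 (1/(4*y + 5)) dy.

log(3)/2

An antiderivative is F(y) = log(4*y + 5)/4.
Then F(1) - F(-1) = (log(3)/2) - (0) = log(3)/2.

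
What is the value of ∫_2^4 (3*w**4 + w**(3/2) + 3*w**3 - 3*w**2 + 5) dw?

742 - 8*sqrt(2)/5

By the power rule, an antiderivative is F(w) = 2*w**(5/2)/5 + 3*w**5/5 + 3*w**4/4 - w**3 + 5*w.
Then F(4) - F(2) = (3876/5) - (8*sqrt(2)/5 + 166/5) = 742 - 8*sqrt(2)/5.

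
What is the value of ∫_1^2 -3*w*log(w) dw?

Integrate by parts once (u = ln w, dv = -3*w dw).
An antiderivative is F(w) = -3*w**2*(2*log(w) - 1)/4.
Then F(2) - F(1) = (3 - log(64)) - (3/4) = 9/4 - log(64).

9/4 - log(64)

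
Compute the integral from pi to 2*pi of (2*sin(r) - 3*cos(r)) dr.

An antiderivative is F(r) = -3*sin(r) - 2*cos(r).
Then F(2*pi) - F(pi) = (-2) - (2) = -4.

-4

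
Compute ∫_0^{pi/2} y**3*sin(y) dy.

-6 + 3*pi**2/4

Integrate by parts 3 times (u = y^3, dv = sin(y) dy).
An antiderivative is F(y) = -y**3*cos(y) + 3*y**2*sin(y) + 6*y*cos(y) - 6*sin(y).
Then F(pi/2) - F(0) = (-6 + 3*pi**2/4) - (0) = -6 + 3*pi**2/4.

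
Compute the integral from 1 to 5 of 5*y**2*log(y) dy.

Integrate by parts once (u = ln y, dv = 5*y**2 dy).
An antiderivative is F(y) = 5*y**3*(3*log(y) - 1)/9.
Then F(5) - F(1) = (-625/9 + 625*log(5)/3) - (-5/9) = -620/9 + 625*log(5)/3.

-620/9 + 625*log(5)/3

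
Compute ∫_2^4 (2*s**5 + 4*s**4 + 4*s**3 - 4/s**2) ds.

By the power rule, an antiderivative is F(s) = s**6/3 + 4*s**5/5 + s**4 + 4/s.
Then F(4) - F(2) = (36623/15) - (974/15) = 11883/5.

11883/5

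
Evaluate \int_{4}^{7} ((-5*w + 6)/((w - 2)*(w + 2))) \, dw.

Factor the denominator: w**2 - 4 = (w + 2)(w - 2).
Partial fractions: (-5*w + 6)/((w - 2)*(w + 2)) = -4/(w + 2) - 1/(w - 2).
An antiderivative is F(w) = -log(w - 2) - 4*log(w + 2).
Then F(7) - F(4) = (-8*log(3) - log(5)) - (-4*log(3) - 5*log(2)) = -4*log(3) - log(5) + 5*log(2).

-4*log(3) - log(5) + 5*log(2)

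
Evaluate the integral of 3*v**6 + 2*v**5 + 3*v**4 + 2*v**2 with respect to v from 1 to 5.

By the power rule, an antiderivative is F(v) = 3*v**7/7 + v**6/3 + 3*v**5/5 + 2*v**3/3.
Then F(5) - F(1) = (853625/21) - (71/35) = 4267912/105.

4267912/105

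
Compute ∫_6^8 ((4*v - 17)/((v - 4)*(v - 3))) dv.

-5*log(3) - log(2) + 5*log(5)

Factor the denominator: v**2 - 7*v + 12 = (v - 3)(v - 4).
Partial fractions: (4*v - 17)/((v - 4)*(v - 3)) = 5/(v - 3) - 1/(v - 4).
An antiderivative is F(v) = -log(v - 4) + 5*log(v - 3).
Then F(8) - F(6) = (-2*log(2) + 5*log(5)) - (-log(2) + 5*log(3)) = -5*log(3) - log(2) + 5*log(5).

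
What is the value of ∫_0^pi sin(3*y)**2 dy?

Use the identity sin^2(3*y) = (1 - cos(6*y))/2.
An antiderivative is F(y) = y/2 - sin(6*y)/12.
Then F(pi) - F(0) = (pi/2) - (0) = pi/2.

pi/2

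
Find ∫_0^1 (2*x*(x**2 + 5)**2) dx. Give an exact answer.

Let u = x**2 + 5, so du = 2*x dx. When x = 0, u = 5; when x = 1, u = 6.
The integral becomes ∫ u**2 du from 5 to 6, with antiderivative u**3/3.
Back in x: F(x) = (x**2 + 5)**3/3.
Then F(1) - F(0) = (72) - (125/3) = 91/3.

91/3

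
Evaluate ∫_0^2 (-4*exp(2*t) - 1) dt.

An antiderivative is F(t) = -2*exp(2*t) - t.
Then F(2) - F(0) = (-2*exp(4) - 2) - (-2) = -2*exp(4).

-2*exp(4)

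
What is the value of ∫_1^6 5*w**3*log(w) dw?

-6475/16 + 1620*log(2) + 1620*log(3)

Integrate by parts once (u = ln w, dv = 5*w**3 dw).
An antiderivative is F(w) = 5*w**4*(4*log(w) - 1)/16.
Then F(6) - F(1) = (-405 + 1620*log(2) + 1620*log(3)) - (-5/16) = -6475/16 + 1620*log(2) + 1620*log(3).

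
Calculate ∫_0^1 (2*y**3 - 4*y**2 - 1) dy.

-11/6

By the power rule, an antiderivative is F(y) = y**4/2 - 4*y**3/3 - y.
Then F(1) - F(0) = (-11/6) - (0) = -11/6.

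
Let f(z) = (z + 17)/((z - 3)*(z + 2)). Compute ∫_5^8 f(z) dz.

Factor the denominator: z**2 - z - 6 = (z + 2)(z - 3).
Partial fractions: (z + 17)/((z - 3)*(z + 2)) = -3/(z + 2) + 4/(z - 3).
An antiderivative is F(z) = 4*log(z - 3) - 3*log(z + 2).
Then F(8) - F(5) = (log(5/8)) - (-3*log(7) + 4*log(2)) = -7*log(2) + log(5) + 3*log(7).

-7*log(2) + log(5) + 3*log(7)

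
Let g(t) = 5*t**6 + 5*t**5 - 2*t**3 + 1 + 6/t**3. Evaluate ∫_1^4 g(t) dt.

By the power rule, an antiderivative is F(t) = 5*t**7/7 + 5*t**6/6 - t**4/2 + t - 3/t**2.
Then F(4) - F(1) = (5037313/336) - (-20/21) = 1679211/112.

1679211/112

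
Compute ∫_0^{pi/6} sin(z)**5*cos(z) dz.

Let u = sin(z), so du = cos(z) dz. When z = 0, u = 0; when z = pi/6, u = 1/2.
The integral becomes ∫ u**5 du from 0 to 1/2, with antiderivative u**6/6.
Back in z: F(z) = sin(z)**6/6.
Then F(pi/6) - F(0) = (1/384) - (0) = 1/384.

1/384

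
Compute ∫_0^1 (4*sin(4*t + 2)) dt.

Let u = 4*t + 2, so du = 4 dt. When t = 0, u = 2; when t = 1, u = 6.
The integral becomes ∫ sin(u) du from 2 to 6, with antiderivative -cos(u).
Back in t: F(t) = -cos(4*t + 2).
Then F(1) - F(0) = (-cos(6)) - (-cos(2)) = -cos(6) + cos(2).

-cos(6) + cos(2)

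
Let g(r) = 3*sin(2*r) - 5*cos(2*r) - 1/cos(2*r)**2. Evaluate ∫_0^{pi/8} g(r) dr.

1 - 2*sqrt(2)

An antiderivative is F(r) = -5*sin(2*r)/2 - 3*cos(2*r)/2 - tan(2*r)/2.
Then F(pi/8) - F(0) = (-2*sqrt(2) - 1/2) - (-3/2) = 1 - 2*sqrt(2).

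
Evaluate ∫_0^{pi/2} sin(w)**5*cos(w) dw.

1/6

Let u = sin(w), so du = cos(w) dw. When w = 0, u = 0; when w = pi/2, u = 1.
The integral becomes ∫ u**5 du from 0 to 1, with antiderivative u**6/6.
Back in w: F(w) = sin(w)**6/6.
Then F(pi/2) - F(0) = (1/6) - (0) = 1/6.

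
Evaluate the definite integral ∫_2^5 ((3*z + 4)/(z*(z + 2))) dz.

Factor the denominator: z**2 + 2*z = (z + 2)z.
Partial fractions: (3*z + 4)/(z*(z + 2)) = 1/(z + 2) + 2/z.
An antiderivative is F(z) = 2*log(z) + log(z + 2).
Then F(5) - F(2) = (log(7) + 2*log(5)) - (log(16)) = -4*log(2) + log(7) + 2*log(5).

-4*log(2) + log(7) + 2*log(5)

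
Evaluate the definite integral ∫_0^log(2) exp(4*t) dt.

15/4

Let u = exp(t), so du = exp(t) dt. When t = 0, u = 1; when t = log(2), u = 2.
The integral becomes ∫ u**3 du from 1 to 2, with antiderivative u**4/4.
Back in t: F(t) = exp(4*t)/4.
Then F(log(2)) - F(0) = (4) - (1/4) = 15/4.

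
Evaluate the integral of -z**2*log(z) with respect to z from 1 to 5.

Integrate by parts once (u = ln z, dv = -z**2 dz).
An antiderivative is F(z) = -z**3*(3*log(z) - 1)/9.
Then F(5) - F(1) = (125/9 - 125*log(5)/3) - (1/9) = 124/9 - 125*log(5)/3.

124/9 - 125*log(5)/3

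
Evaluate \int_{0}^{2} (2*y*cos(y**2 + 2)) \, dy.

-sin(2) + sin(6)

Let u = y**2 + 2, so du = 2*y dy. When y = 0, u = 2; when y = 2, u = 6.
The integral becomes ∫ cos(u) du from 2 to 6, with antiderivative sin(u).
Back in y: F(y) = sin(y**2 + 2).
Then F(2) - F(0) = (sin(6)) - (sin(2)) = -sin(2) + sin(6).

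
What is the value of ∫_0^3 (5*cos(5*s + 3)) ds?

sin(18) - sin(3)

Let u = 5*s + 3, so du = 5 ds. When s = 0, u = 3; when s = 3, u = 18.
The integral becomes ∫ cos(u) du from 3 to 18, with antiderivative sin(u).
Back in s: F(s) = sin(5*s + 3).
Then F(3) - F(0) = (sin(18)) - (sin(3)) = sin(18) - sin(3).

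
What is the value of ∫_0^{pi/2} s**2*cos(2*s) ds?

Integrate by parts twice (u = s^2, dv = cos(2*s) ds).
An antiderivative is F(s) = s**2*sin(2*s)/2 + s*cos(2*s)/2 - sin(2*s)/4.
Then F(pi/2) - F(0) = (-pi/4) - (0) = -pi/4.

-pi/4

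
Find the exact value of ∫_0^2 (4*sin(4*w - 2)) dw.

-cos(6) + cos(2)

Let u = 4*w - 2, so du = 4 dw. When w = 0, u = -2; when w = 2, u = 6.
The integral becomes ∫ sin(u) du from -2 to 6, with antiderivative -cos(u).
Back in w: F(w) = -cos(4*w - 2).
Then F(2) - F(0) = (-cos(6)) - (-cos(2)) = -cos(6) + cos(2).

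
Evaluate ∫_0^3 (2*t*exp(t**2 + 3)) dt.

-exp(3) + exp(12)

Let u = t**2 + 3, so du = 2*t dt. When t = 0, u = 3; when t = 3, u = 12.
The integral becomes ∫ exp(u) du from 3 to 12, with antiderivative exp(u).
Back in t: F(t) = exp(t**2 + 3).
Then F(3) - F(0) = (exp(12)) - (exp(3)) = -exp(3) + exp(12).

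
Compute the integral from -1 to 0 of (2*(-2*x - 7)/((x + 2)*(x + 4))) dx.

log(3/32)

Factor the denominator: x**2 + 6*x + 8 = (x + 4)(x + 2).
Partial fractions: 2*(-2*x - 7)/((x + 2)*(x + 4)) = -1/(x + 4) - 3/(x + 2).
An antiderivative is F(x) = -3*log(x + 2) - log(x + 4).
Then F(0) - F(-1) = (-log(32)) - (-log(3)) = log(3/32).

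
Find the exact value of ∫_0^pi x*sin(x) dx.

Integrate by parts once (u = x, dv = sin(x) dx).
An antiderivative is F(x) = -x*cos(x) + sin(x).
Then F(pi) - F(0) = (pi) - (0) = pi.

pi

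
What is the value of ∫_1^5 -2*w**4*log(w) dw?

Integrate by parts once (u = ln w, dv = -2*w**4 dw).
An antiderivative is F(w) = -2*w**5*(5*log(w) - 1)/25.
Then F(5) - F(1) = (250 - 1250*log(5)) - (2/25) = 6248/25 - 1250*log(5).

6248/25 - 1250*log(5)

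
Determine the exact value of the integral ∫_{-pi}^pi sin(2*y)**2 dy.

pi

Use the identity sin^2(2*y) = (1 - cos(4*y))/2.
An antiderivative is F(y) = y/2 - sin(4*y)/8.
Then F(pi) - F(-pi) = (pi/2) - (-pi/2) = pi.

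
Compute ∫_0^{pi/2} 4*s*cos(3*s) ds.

Integrate by parts once (u = s, dv = 4*cos(3*s) ds).
An antiderivative is F(s) = 4*s*sin(3*s)/3 + 4*cos(3*s)/9.
Then F(pi/2) - F(0) = (-2*pi/3) - (4/9) = -2*pi/3 - 4/9.

-2*pi/3 - 4/9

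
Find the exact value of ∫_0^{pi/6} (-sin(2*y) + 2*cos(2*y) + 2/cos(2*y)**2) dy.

An antiderivative is F(y) = sin(2*y) + cos(2*y)/2 + tan(2*y).
Then F(pi/6) - F(0) = (1/4 + 3*sqrt(3)/2) - (1/2) = -1/4 + 3*sqrt(3)/2.

-1/4 + 3*sqrt(3)/2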